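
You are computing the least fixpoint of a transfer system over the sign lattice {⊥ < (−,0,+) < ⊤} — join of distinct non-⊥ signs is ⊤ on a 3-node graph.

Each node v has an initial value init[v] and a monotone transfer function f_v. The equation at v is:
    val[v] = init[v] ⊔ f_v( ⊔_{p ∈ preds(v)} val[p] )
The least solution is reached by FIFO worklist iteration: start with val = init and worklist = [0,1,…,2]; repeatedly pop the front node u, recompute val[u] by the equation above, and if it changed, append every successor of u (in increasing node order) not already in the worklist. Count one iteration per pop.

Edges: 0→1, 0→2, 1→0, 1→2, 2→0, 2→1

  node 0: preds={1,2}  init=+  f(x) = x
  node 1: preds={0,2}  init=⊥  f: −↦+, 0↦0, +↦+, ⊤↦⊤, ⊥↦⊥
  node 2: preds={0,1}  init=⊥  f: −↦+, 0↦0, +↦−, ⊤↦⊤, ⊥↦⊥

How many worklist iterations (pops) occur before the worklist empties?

Worklist (8 pops):
  #1 pop 0: in=⊥ → + (no change)
  #2 pop 1: in=+ → + (was ⊥); enqueue [0]
  #3 pop 2: in=+ → − (was ⊥); enqueue [1]
  #4 pop 0: in=⊤ → ⊤ (was +); enqueue [2]
  #5 pop 1: in=⊤ → ⊤ (was +); enqueue [0]
  #6 pop 2: in=⊤ → ⊤ (was −); enqueue [1]
  #7 pop 0: in=⊤ → ⊤ (no change)
  #8 pop 1: in=⊤ → ⊤ (no change)

Fixpoint:
  val[0] = ⊤
  val[1] = ⊤
  val[2] = ⊤

8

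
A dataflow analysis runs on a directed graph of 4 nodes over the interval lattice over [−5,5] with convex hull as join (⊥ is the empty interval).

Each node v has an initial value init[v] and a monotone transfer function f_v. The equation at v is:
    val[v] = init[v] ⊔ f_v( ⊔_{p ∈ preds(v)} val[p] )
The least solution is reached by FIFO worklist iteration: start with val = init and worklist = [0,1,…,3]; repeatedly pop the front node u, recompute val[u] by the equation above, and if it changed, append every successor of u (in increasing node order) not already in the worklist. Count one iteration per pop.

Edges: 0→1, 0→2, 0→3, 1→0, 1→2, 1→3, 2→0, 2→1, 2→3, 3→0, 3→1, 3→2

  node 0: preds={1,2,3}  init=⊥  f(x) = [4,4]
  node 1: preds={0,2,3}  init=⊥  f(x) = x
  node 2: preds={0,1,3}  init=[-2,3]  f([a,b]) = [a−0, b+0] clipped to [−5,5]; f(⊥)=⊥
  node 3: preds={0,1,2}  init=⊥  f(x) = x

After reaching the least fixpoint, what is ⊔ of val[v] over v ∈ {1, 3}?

Iteration log — 7 steps:
  step 1. node 0  ⊔preds=[-2,3]  new=[4,4]  old=⊥  +wl: 
  step 2. node 1  ⊔preds=[-2,4]  new=[-2,4]  old=⊥  +wl: 0
  step 3. node 2  ⊔preds=[-2,4]  new=[-2,4]  old=[-2,3]  +wl: 1
  step 4. node 3  ⊔preds=[-2,4]  new=[-2,4]  old=⊥  +wl: 2
  step 5. node 0  ⊔preds=[-2,4]  new=[4,4]  stable
  step 6. node 1  ⊔preds=[-2,4]  new=[-2,4]  stable
  step 7. node 2  ⊔preds=[-2,4]  new=[-2,4]  stable

Least fixpoint reached:
  node 0: [4,4]
  node 1: [-2,4]
  node 2: [-2,4]
  node 3: [-2,4]

[-2,4]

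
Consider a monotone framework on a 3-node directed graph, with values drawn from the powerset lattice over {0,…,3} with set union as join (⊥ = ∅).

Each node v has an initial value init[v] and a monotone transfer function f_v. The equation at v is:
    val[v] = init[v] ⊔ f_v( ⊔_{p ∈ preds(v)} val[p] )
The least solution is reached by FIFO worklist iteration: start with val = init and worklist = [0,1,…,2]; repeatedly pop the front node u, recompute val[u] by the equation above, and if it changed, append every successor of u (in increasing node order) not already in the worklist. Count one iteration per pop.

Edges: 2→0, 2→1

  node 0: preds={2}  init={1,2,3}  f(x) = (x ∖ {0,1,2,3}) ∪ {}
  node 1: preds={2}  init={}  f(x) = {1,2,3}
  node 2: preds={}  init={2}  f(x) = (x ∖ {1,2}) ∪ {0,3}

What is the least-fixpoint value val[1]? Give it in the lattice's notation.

{1,2,3}

Worklist (5 pops):
  #1 pop 0: in={2} → {1,2,3} (no change)
  #2 pop 1: in={2} → {1,2,3} (was {}); enqueue []
  #3 pop 2: in={} → {0,2,3} (was {2}); enqueue [0,1]
  #4 pop 0: in={0,2,3} → {1,2,3} (no change)
  #5 pop 1: in={0,2,3} → {1,2,3} (no change)

Fixpoint:
  val[0] = {1,2,3}
  val[1] = {1,2,3}
  val[2] = {0,2,3}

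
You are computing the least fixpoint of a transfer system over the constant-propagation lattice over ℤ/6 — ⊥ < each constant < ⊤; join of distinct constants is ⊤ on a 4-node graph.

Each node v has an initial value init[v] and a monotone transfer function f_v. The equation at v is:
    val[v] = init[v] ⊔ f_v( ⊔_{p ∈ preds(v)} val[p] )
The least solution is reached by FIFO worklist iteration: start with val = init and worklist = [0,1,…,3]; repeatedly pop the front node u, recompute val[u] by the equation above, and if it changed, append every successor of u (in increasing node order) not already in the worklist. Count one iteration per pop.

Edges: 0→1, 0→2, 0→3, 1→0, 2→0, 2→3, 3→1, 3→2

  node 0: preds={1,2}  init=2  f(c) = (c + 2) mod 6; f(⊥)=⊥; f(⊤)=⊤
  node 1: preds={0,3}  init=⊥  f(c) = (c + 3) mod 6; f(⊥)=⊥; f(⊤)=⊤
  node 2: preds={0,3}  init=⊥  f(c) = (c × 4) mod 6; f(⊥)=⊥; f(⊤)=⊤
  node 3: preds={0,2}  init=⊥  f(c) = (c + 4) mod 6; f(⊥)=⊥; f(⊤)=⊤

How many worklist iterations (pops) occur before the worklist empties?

Iteration log — 11 steps:
  step 1. node 0  ⊔preds=⊥  new=2  stable
  step 2. node 1  ⊔preds=2  new=5  old=⊥  +wl: 0
  step 3. node 2  ⊔preds=2  new=2  old=⊥  +wl: 
  step 4. node 3  ⊔preds=2  new=0  old=⊥  +wl: 1,2
  step 5. node 0  ⊔preds=⊤  new=⊤  old=2  +wl: 3
  step 6. node 1  ⊔preds=⊤  new=⊤  old=5  +wl: 0
  step 7. node 2  ⊔preds=⊤  new=⊤  old=2  +wl: 
  step 8. node 3  ⊔preds=⊤  new=⊤  old=0  +wl: 1,2
  step 9. node 0  ⊔preds=⊤  new=⊤  stable
  step 10. node 1  ⊔preds=⊤  new=⊤  stable
  step 11. node 2  ⊔preds=⊤  new=⊤  stable

Least fixpoint reached:
  node 0: ⊤
  node 1: ⊤
  node 2: ⊤
  node 3: ⊤

11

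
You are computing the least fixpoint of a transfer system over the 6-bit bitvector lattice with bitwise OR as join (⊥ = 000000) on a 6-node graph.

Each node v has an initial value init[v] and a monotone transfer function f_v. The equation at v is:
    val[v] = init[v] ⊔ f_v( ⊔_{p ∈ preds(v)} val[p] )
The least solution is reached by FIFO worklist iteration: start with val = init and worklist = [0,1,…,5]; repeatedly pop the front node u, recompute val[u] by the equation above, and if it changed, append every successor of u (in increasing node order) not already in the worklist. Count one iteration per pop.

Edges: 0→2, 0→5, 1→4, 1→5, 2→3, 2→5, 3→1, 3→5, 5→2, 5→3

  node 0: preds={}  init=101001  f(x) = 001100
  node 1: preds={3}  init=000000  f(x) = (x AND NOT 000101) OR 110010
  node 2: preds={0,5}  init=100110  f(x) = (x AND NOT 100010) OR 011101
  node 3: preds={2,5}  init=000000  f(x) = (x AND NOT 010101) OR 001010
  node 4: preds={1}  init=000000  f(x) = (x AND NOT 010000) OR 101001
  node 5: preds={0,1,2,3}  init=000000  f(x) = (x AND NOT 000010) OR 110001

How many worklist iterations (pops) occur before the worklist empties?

11

Iteration log — 11 steps:
  step 1. node 0  ⊔preds=000000  new=101101  old=101001  +wl: 
  step 2. node 1  ⊔preds=000000  new=110010  old=000000  +wl: 
  step 3. node 2  ⊔preds=101101  new=111111  old=100110  +wl: 
  step 4. node 3  ⊔preds=111111  new=101010  old=000000  +wl: 1
  step 5. node 4  ⊔preds=110010  new=101011  old=000000  +wl: 
  step 6. node 5  ⊔preds=111111  new=111101  old=000000  +wl: 2,3
  step 7. node 1  ⊔preds=101010  new=111010  old=110010  +wl: 4,5
  step 8. node 2  ⊔preds=111101  new=111111  stable
  step 9. node 3  ⊔preds=111111  new=101010  stable
  step 10. node 4  ⊔preds=111010  new=101011  stable
  step 11. node 5  ⊔preds=111111  new=111101  stable

Least fixpoint reached:
  node 0: 101101
  node 1: 111010
  node 2: 111111
  node 3: 101010
  node 4: 101011
  node 5: 111101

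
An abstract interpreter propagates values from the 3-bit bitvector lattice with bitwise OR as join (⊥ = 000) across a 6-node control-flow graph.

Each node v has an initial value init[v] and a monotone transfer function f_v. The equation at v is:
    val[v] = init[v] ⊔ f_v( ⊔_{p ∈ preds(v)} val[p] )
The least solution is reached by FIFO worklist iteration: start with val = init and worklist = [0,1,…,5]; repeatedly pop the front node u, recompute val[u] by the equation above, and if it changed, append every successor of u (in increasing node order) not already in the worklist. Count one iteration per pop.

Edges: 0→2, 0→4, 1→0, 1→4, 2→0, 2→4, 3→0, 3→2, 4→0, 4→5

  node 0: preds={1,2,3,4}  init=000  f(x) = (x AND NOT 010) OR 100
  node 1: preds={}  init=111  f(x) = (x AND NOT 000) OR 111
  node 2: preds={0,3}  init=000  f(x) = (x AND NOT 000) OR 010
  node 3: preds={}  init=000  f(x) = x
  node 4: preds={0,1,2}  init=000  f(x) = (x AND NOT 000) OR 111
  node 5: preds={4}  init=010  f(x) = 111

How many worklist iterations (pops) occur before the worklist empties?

Trace (7 dequeues):
  [1] u=0 | in 111 | out 101 | prev 000 | push {}
  [2] u=1 | in 000 | out 111 | ==
  [3] u=2 | in 101 | out 111 | prev 000 | push {0}
  [4] u=3 | in 000 | out 000 | ==
  [5] u=4 | in 111 | out 111 | prev 000 | push {}
  [6] u=5 | in 111 | out 111 | prev 010 | push {}
  [7] u=0 | in 111 | out 101 | ==

Converged values:
  [0] 101
  [1] 111
  [2] 111
  [3] 000
  [4] 111
  [5] 111

7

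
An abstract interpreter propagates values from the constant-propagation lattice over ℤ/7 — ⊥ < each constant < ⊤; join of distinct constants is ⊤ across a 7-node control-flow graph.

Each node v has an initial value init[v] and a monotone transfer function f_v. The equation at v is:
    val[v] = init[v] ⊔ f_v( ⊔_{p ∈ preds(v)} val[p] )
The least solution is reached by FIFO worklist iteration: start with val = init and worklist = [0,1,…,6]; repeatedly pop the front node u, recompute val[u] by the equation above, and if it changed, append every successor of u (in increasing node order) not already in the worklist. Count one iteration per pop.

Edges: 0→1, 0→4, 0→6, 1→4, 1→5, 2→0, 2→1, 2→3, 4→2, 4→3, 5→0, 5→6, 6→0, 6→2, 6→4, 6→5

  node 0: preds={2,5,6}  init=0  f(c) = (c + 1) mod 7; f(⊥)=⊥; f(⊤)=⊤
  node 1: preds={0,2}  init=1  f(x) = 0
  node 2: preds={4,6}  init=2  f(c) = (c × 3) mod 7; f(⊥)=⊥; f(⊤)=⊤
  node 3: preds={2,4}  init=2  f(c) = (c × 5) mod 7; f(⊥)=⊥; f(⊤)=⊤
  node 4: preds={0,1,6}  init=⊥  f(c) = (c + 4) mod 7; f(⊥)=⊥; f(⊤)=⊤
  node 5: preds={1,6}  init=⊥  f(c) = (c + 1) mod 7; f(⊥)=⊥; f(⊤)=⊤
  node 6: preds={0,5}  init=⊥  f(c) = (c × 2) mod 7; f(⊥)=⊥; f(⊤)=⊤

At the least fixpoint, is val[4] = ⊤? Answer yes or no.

yes

Trace (13 dequeues):
  [1] u=0 | in 2 | out ⊤ | prev 0 | push {}
  [2] u=1 | in ⊤ | out ⊤ | prev 1 | push {}
  [3] u=2 | in ⊥ | out 2 | ==
  [4] u=3 | in 2 | out ⊤ | prev 2 | push {}
  [5] u=4 | in ⊤ | out ⊤ | prev ⊥ | push {2,3}
  [6] u=5 | in ⊤ | out ⊤ | prev ⊥ | push {0}
  [7] u=6 | in ⊤ | out ⊤ | prev ⊥ | push {4,5}
  [8] u=2 | in ⊤ | out ⊤ | prev 2 | push {1}
  [9] u=3 | in ⊤ | out ⊤ | ==
  [10] u=0 | in ⊤ | out ⊤ | ==
  [11] u=4 | in ⊤ | out ⊤ | ==
  [12] u=5 | in ⊤ | out ⊤ | ==
  [13] u=1 | in ⊤ | out ⊤ | ==

Converged values:
  [0] ⊤
  [1] ⊤
  [2] ⊤
  [3] ⊤
  [4] ⊤
  [5] ⊤
  [6] ⊤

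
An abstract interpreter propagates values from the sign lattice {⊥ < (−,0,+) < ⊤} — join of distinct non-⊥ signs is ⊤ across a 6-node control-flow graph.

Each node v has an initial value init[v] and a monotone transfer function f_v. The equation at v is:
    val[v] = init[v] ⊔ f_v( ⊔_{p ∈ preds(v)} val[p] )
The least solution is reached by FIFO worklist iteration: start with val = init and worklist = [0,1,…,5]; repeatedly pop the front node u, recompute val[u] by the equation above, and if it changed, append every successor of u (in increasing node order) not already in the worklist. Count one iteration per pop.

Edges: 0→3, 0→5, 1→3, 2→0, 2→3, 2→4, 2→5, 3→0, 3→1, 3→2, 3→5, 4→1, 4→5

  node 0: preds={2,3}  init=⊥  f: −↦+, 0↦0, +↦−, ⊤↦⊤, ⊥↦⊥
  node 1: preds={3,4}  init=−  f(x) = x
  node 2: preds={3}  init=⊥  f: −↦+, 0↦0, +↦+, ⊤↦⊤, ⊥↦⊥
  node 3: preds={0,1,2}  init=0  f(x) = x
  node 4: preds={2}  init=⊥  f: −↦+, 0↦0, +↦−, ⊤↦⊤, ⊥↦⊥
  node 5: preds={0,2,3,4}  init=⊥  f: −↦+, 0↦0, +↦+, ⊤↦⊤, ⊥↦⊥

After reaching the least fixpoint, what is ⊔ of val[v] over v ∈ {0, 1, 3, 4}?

⊤

Worklist (15 pops):
  #1 pop 0: in=0 → 0 (was ⊥); enqueue []
  #2 pop 1: in=0 → ⊤ (was −); enqueue []
  #3 pop 2: in=0 → 0 (was ⊥); enqueue [0]
  #4 pop 3: in=⊤ → ⊤ (was 0); enqueue [1,2]
  #5 pop 4: in=0 → 0 (was ⊥); enqueue []
  #6 pop 5: in=⊤ → ⊤ (was ⊥); enqueue []
  #7 pop 0: in=⊤ → ⊤ (was 0); enqueue [3,5]
  #8 pop 1: in=⊤ → ⊤ (no change)
  #9 pop 2: in=⊤ → ⊤ (was 0); enqueue [0,4]
  #10 pop 3: in=⊤ → ⊤ (no change)
  #11 pop 5: in=⊤ → ⊤ (no change)
  #12 pop 0: in=⊤ → ⊤ (no change)
  #13 pop 4: in=⊤ → ⊤ (was 0); enqueue [1,5]
  #14 pop 1: in=⊤ → ⊤ (no change)
  #15 pop 5: in=⊤ → ⊤ (no change)

Fixpoint:
  val[0] = ⊤
  val[1] = ⊤
  val[2] = ⊤
  val[3] = ⊤
  val[4] = ⊤
  val[5] = ⊤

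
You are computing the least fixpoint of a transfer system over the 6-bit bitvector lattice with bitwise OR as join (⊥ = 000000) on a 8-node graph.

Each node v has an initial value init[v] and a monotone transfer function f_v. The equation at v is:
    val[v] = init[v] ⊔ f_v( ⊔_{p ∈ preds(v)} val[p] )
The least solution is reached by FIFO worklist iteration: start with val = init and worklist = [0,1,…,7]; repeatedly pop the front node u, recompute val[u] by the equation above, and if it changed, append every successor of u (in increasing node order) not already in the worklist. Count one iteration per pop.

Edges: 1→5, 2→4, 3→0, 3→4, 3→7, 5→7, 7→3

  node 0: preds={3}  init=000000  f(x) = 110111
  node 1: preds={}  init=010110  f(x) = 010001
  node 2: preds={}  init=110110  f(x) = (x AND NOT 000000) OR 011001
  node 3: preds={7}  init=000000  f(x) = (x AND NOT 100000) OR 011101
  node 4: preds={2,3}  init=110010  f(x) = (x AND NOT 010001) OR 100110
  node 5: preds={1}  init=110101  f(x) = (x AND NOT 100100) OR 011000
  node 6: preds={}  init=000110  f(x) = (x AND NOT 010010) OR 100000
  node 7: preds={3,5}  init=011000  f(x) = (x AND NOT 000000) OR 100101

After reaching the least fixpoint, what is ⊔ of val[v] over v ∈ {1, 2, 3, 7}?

111111

Worklist (13 pops):
  #1 pop 0: in=000000 → 110111 (was 000000); enqueue []
  #2 pop 1: in=000000 → 010111 (was 010110); enqueue []
  #3 pop 2: in=000000 → 111111 (was 110110); enqueue []
  #4 pop 3: in=011000 → 011101 (was 000000); enqueue [0]
  #5 pop 4: in=111111 → 111110 (was 110010); enqueue []
  #6 pop 5: in=010111 → 111111 (was 110101); enqueue []
  #7 pop 6: in=000000 → 100110 (was 000110); enqueue []
  #8 pop 7: in=111111 → 111111 (was 011000); enqueue [3]
  #9 pop 0: in=011101 → 110111 (no change)
  #10 pop 3: in=111111 → 011111 (was 011101); enqueue [0,4,7]
  #11 pop 0: in=011111 → 110111 (no change)
  #12 pop 4: in=111111 → 111110 (no change)
  #13 pop 7: in=111111 → 111111 (no change)

Fixpoint:
  val[0] = 110111
  val[1] = 010111
  val[2] = 111111
  val[3] = 011111
  val[4] = 111110
  val[5] = 111111
  val[6] = 100110
  val[7] = 111111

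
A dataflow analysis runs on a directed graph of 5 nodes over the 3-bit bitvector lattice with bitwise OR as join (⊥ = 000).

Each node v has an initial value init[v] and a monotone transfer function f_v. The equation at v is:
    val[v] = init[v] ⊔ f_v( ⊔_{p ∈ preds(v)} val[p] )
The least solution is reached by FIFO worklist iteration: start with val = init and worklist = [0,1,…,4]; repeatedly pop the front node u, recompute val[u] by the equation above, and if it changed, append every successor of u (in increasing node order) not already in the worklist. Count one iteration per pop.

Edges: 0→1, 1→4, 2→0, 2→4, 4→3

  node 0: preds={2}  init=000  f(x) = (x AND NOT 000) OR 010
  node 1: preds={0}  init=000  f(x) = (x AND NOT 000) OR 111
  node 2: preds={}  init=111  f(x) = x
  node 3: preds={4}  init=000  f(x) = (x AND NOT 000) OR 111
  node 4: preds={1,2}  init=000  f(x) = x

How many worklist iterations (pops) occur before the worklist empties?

Trace (6 dequeues):
  [1] u=0 | in 111 | out 111 | prev 000 | push {}
  [2] u=1 | in 111 | out 111 | prev 000 | push {}
  [3] u=2 | in 000 | out 111 | ==
  [4] u=3 | in 000 | out 111 | prev 000 | push {}
  [5] u=4 | in 111 | out 111 | prev 000 | push {3}
  [6] u=3 | in 111 | out 111 | ==

Converged values:
  [0] 111
  [1] 111
  [2] 111
  [3] 111
  [4] 111

6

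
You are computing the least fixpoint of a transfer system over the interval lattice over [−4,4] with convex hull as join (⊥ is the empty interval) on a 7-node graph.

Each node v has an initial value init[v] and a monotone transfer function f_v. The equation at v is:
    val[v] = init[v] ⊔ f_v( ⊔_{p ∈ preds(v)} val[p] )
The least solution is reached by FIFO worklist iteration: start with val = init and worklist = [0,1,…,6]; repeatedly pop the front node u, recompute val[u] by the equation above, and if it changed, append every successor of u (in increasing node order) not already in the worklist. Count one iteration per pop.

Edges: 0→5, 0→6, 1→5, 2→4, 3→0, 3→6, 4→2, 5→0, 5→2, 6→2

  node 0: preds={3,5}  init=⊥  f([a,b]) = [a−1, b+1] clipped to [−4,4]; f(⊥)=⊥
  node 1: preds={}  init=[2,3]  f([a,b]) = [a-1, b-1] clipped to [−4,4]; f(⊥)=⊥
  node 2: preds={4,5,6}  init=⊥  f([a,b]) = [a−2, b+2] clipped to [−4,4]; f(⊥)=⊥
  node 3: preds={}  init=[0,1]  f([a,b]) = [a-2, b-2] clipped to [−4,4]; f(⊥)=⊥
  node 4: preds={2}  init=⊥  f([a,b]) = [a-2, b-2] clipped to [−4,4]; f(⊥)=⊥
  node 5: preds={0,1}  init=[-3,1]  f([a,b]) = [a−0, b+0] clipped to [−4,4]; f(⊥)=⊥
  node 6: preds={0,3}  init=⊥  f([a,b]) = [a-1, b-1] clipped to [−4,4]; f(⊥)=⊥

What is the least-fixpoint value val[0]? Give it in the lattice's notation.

[-4,4]

Iteration log — 14 steps:
  step 1. node 0  ⊔preds=[-3,1]  new=[-4,2]  old=⊥  +wl: 
  step 2. node 1  ⊔preds=⊥  new=[2,3]  stable
  step 3. node 2  ⊔preds=[-3,1]  new=[-4,3]  old=⊥  +wl: 
  step 4. node 3  ⊔preds=⊥  new=[0,1]  stable
  step 5. node 4  ⊔preds=[-4,3]  new=[-4,1]  old=⊥  +wl: 2
  step 6. node 5  ⊔preds=[-4,3]  new=[-4,3]  old=[-3,1]  +wl: 0
  step 7. node 6  ⊔preds=[-4,2]  new=[-4,1]  old=⊥  +wl: 
  step 8. node 2  ⊔preds=[-4,3]  new=[-4,4]  old=[-4,3]  +wl: 4
  step 9. node 0  ⊔preds=[-4,3]  new=[-4,4]  old=[-4,2]  +wl: 5,6
  step 10. node 4  ⊔preds=[-4,4]  new=[-4,2]  old=[-4,1]  +wl: 2
  step 11. node 5  ⊔preds=[-4,4]  new=[-4,4]  old=[-4,3]  +wl: 0
  step 12. node 6  ⊔preds=[-4,4]  new=[-4,3]  old=[-4,1]  +wl: 
  step 13. node 2  ⊔preds=[-4,4]  new=[-4,4]  stable
  step 14. node 0  ⊔preds=[-4,4]  new=[-4,4]  stable

Least fixpoint reached:
  node 0: [-4,4]
  node 1: [2,3]
  node 2: [-4,4]
  node 3: [0,1]
  node 4: [-4,2]
  node 5: [-4,4]
  node 6: [-4,3]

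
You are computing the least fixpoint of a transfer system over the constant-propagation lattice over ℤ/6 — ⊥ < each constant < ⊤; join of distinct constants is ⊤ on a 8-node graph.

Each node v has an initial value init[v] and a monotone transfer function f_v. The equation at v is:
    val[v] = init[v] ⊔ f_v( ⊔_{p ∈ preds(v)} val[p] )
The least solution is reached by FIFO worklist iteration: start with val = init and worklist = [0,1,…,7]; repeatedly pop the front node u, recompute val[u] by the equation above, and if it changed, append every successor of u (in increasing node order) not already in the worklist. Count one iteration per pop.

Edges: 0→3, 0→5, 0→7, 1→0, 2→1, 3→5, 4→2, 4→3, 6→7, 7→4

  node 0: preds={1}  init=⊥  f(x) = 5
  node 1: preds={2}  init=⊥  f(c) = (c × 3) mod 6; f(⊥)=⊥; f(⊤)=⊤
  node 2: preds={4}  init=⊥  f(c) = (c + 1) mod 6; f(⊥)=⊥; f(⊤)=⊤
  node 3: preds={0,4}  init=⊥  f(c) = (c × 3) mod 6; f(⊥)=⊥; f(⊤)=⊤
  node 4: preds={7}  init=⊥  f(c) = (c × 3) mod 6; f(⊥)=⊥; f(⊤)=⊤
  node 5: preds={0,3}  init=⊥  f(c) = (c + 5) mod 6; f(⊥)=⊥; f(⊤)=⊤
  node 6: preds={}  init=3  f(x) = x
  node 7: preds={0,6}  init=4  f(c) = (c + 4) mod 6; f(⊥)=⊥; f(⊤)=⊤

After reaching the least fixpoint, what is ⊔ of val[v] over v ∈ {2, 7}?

⊤

Worklist (18 pops):
  #1 pop 0: in=⊥ → 5 (was ⊥); enqueue []
  #2 pop 1: in=⊥ → ⊥ (no change)
  #3 pop 2: in=⊥ → ⊥ (no change)
  #4 pop 3: in=5 → 3 (was ⊥); enqueue []
  #5 pop 4: in=4 → 0 (was ⊥); enqueue [2,3]
  #6 pop 5: in=⊤ → ⊤ (was ⊥); enqueue []
  #7 pop 6: in=⊥ → 3 (no change)
  #8 pop 7: in=⊤ → ⊤ (was 4); enqueue [4]
  #9 pop 2: in=0 → 1 (was ⊥); enqueue [1]
  #10 pop 3: in=⊤ → ⊤ (was 3); enqueue [5]
  #11 pop 4: in=⊤ → ⊤ (was 0); enqueue [2,3]
  #12 pop 1: in=1 → 3 (was ⊥); enqueue [0]
  #13 pop 5: in=⊤ → ⊤ (no change)
  #14 pop 2: in=⊤ → ⊤ (was 1); enqueue [1]
  #15 pop 3: in=⊤ → ⊤ (no change)
  #16 pop 0: in=3 → 5 (no change)
  #17 pop 1: in=⊤ → ⊤ (was 3); enqueue [0]
  #18 pop 0: in=⊤ → 5 (no change)

Fixpoint:
  val[0] = 5
  val[1] = ⊤
  val[2] = ⊤
  val[3] = ⊤
  val[4] = ⊤
  val[5] = ⊤
  val[6] = 3
  val[7] = ⊤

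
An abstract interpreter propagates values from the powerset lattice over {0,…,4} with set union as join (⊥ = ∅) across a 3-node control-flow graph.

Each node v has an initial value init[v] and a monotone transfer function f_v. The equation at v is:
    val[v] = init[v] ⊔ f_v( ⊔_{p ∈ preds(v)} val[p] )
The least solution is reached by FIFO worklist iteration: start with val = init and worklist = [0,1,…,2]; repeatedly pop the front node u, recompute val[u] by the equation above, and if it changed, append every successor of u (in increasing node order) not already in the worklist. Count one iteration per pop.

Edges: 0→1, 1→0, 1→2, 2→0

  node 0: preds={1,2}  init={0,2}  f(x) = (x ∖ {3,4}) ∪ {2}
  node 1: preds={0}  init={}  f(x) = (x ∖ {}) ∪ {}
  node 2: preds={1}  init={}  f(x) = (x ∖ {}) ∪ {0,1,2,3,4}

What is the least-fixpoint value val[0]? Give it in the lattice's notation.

{0,1,2}

Trace (7 dequeues):
  [1] u=0 | in {} | out {0,2} | ==
  [2] u=1 | in {0,2} | out {0,2} | prev {} | push {0}
  [3] u=2 | in {0,2} | out {0,1,2,3,4} | prev {} | push {}
  [4] u=0 | in {0,1,2,3,4} | out {0,1,2} | prev {0,2} | push {1}
  [5] u=1 | in {0,1,2} | out {0,1,2} | prev {0,2} | push {0,2}
  [6] u=0 | in {0,1,2,3,4} | out {0,1,2} | ==
  [7] u=2 | in {0,1,2} | out {0,1,2,3,4} | ==

Converged values:
  [0] {0,1,2}
  [1] {0,1,2}
  [2] {0,1,2,3,4}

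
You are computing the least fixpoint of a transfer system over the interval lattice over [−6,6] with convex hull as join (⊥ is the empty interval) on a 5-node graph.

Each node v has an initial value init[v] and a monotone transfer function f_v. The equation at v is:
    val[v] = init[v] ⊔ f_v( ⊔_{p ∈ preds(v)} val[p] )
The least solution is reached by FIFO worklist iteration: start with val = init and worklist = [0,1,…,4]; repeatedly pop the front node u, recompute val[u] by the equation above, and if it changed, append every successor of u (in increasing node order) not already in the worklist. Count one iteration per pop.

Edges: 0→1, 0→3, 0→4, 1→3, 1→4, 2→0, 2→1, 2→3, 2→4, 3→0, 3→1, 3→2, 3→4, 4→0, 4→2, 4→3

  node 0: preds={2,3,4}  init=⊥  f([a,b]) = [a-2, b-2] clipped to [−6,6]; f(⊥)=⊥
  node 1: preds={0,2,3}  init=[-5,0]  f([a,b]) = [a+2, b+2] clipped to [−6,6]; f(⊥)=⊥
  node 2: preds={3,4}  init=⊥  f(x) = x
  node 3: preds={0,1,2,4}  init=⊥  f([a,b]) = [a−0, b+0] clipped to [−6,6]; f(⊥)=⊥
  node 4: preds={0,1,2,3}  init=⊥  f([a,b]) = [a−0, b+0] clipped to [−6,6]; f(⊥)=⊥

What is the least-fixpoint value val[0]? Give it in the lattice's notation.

Iteration log — 27 steps:
  step 1. node 0  ⊔preds=⊥  new=⊥  stable
  step 2. node 1  ⊔preds=⊥  new=[-5,0]  stable
  step 3. node 2  ⊔preds=⊥  new=⊥  stable
  step 4. node 3  ⊔preds=[-5,0]  new=[-5,0]  old=⊥  +wl: 0,1,2
  step 5. node 4  ⊔preds=[-5,0]  new=[-5,0]  old=⊥  +wl: 3
  step 6. node 0  ⊔preds=[-5,0]  new=[-6,-2]  old=⊥  +wl: 4
  step 7. node 1  ⊔preds=[-6,0]  new=[-5,2]  old=[-5,0]  +wl: 
  step 8. node 2  ⊔preds=[-5,0]  new=[-5,0]  old=⊥  +wl: 0,1
  step 9. node 3  ⊔preds=[-6,2]  new=[-6,2]  old=[-5,0]  +wl: 2
  step 10. node 4  ⊔preds=[-6,2]  new=[-6,2]  old=[-5,0]  +wl: 3
  step 11. node 0  ⊔preds=[-6,2]  new=[-6,0]  old=[-6,-2]  +wl: 4
  step 12. node 1  ⊔preds=[-6,2]  new=[-5,4]  old=[-5,2]  +wl: 
  step 13. node 2  ⊔preds=[-6,2]  new=[-6,2]  old=[-5,0]  +wl: 0,1
  step 14. node 3  ⊔preds=[-6,4]  new=[-6,4]  old=[-6,2]  +wl: 2
  step 15. node 4  ⊔preds=[-6,4]  new=[-6,4]  old=[-6,2]  +wl: 3
  step 16. node 0  ⊔preds=[-6,4]  new=[-6,2]  old=[-6,0]  +wl: 4
  step 17. node 1  ⊔preds=[-6,4]  new=[-5,6]  old=[-5,4]  +wl: 
  step 18. node 2  ⊔preds=[-6,4]  new=[-6,4]  old=[-6,2]  +wl: 0,1
  step 19. node 3  ⊔preds=[-6,6]  new=[-6,6]  old=[-6,4]  +wl: 2
  step 20. node 4  ⊔preds=[-6,6]  new=[-6,6]  old=[-6,4]  +wl: 3
  step 21. node 0  ⊔preds=[-6,6]  new=[-6,4]  old=[-6,2]  +wl: 4
  step 22. node 1  ⊔preds=[-6,6]  new=[-5,6]  stable
  step 23. node 2  ⊔preds=[-6,6]  new=[-6,6]  old=[-6,4]  +wl: 0,1
  step 24. node 3  ⊔preds=[-6,6]  new=[-6,6]  stable
  step 25. node 4  ⊔preds=[-6,6]  new=[-6,6]  stable
  step 26. node 0  ⊔preds=[-6,6]  new=[-6,4]  stable
  step 27. node 1  ⊔preds=[-6,6]  new=[-5,6]  stable

Least fixpoint reached:
  node 0: [-6,4]
  node 1: [-5,6]
  node 2: [-6,6]
  node 3: [-6,6]
  node 4: [-6,6]

[-6,4]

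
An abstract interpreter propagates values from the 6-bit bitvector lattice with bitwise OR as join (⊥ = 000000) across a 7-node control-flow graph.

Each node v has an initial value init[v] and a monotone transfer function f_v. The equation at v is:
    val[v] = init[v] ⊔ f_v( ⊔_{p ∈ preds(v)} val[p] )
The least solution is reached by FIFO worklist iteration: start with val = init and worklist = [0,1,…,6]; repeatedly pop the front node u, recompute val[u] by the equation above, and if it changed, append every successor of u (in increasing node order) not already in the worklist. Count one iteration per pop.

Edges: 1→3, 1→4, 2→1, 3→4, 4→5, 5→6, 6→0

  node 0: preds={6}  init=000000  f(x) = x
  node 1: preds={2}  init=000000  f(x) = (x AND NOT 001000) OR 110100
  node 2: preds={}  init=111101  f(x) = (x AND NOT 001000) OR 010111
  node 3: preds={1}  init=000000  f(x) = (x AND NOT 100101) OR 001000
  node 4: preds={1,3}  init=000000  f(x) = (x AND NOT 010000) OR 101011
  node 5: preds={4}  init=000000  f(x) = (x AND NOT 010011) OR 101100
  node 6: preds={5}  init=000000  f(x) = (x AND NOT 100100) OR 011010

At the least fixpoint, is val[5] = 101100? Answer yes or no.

Worklist (11 pops):
  #1 pop 0: in=000000 → 000000 (no change)
  #2 pop 1: in=111101 → 110101 (was 000000); enqueue []
  #3 pop 2: in=000000 → 111111 (was 111101); enqueue [1]
  #4 pop 3: in=110101 → 011000 (was 000000); enqueue []
  #5 pop 4: in=111101 → 101111 (was 000000); enqueue []
  #6 pop 5: in=101111 → 101100 (was 000000); enqueue []
  #7 pop 6: in=101100 → 011010 (was 000000); enqueue [0]
  #8 pop 1: in=111111 → 110111 (was 110101); enqueue [3,4]
  #9 pop 0: in=011010 → 011010 (was 000000); enqueue []
  #10 pop 3: in=110111 → 011010 (was 011000); enqueue []
  #11 pop 4: in=111111 → 101111 (no change)

Fixpoint:
  val[0] = 011010
  val[1] = 110111
  val[2] = 111111
  val[3] = 011010
  val[4] = 101111
  val[5] = 101100
  val[6] = 011010

yes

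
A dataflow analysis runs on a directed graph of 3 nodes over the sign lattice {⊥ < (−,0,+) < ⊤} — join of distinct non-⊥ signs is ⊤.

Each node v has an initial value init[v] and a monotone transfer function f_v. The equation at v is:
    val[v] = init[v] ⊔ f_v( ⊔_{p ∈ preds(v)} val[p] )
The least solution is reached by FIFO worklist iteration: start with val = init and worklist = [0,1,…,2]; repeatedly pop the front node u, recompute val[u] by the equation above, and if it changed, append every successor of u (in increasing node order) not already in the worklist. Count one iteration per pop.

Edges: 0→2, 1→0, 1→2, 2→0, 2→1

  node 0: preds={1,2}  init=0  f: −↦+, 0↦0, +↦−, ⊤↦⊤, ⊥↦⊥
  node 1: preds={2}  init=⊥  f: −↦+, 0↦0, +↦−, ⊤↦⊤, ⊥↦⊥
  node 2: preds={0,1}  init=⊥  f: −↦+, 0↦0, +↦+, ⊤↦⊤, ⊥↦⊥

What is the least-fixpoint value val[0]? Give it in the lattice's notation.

Trace (7 dequeues):
  [1] u=0 | in ⊥ | out 0 | ==
  [2] u=1 | in ⊥ | out ⊥ | ==
  [3] u=2 | in 0 | out 0 | prev ⊥ | push {0,1}
  [4] u=0 | in 0 | out 0 | ==
  [5] u=1 | in 0 | out 0 | prev ⊥ | push {0,2}
  [6] u=0 | in 0 | out 0 | ==
  [7] u=2 | in 0 | out 0 | ==

Converged values:
  [0] 0
  [1] 0
  [2] 0

0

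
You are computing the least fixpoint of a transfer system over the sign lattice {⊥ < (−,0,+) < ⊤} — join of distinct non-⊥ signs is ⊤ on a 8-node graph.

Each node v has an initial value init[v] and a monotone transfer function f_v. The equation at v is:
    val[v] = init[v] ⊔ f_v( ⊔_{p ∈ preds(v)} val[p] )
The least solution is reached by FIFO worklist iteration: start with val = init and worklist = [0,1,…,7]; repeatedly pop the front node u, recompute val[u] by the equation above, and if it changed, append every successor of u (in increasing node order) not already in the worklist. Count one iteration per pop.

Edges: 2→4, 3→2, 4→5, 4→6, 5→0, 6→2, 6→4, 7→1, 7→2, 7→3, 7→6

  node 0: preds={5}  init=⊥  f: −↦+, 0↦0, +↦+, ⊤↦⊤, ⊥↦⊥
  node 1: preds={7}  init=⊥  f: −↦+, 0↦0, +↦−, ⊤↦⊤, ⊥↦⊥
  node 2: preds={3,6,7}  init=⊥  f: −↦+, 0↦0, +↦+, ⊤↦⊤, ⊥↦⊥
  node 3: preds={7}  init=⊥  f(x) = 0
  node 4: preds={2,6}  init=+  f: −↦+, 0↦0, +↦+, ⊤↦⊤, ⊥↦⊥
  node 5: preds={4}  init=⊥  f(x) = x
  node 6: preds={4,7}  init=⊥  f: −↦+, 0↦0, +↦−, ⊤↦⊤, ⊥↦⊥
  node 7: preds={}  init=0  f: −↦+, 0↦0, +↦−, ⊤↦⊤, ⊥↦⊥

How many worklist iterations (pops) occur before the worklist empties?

11

Iteration log — 11 steps:
  step 1. node 0  ⊔preds=⊥  new=⊥  stable
  step 2. node 1  ⊔preds=0  new=0  old=⊥  +wl: 
  step 3. node 2  ⊔preds=0  new=0  old=⊥  +wl: 
  step 4. node 3  ⊔preds=0  new=0  old=⊥  +wl: 2
  step 5. node 4  ⊔preds=0  new=⊤  old=+  +wl: 
  step 6. node 5  ⊔preds=⊤  new=⊤  old=⊥  +wl: 0
  step 7. node 6  ⊔preds=⊤  new=⊤  old=⊥  +wl: 4
  step 8. node 7  ⊔preds=⊥  new=0  stable
  step 9. node 2  ⊔preds=⊤  new=⊤  old=0  +wl: 
  step 10. node 0  ⊔preds=⊤  new=⊤  old=⊥  +wl: 
  step 11. node 4  ⊔preds=⊤  new=⊤  stable

Least fixpoint reached:
  node 0: ⊤
  node 1: 0
  node 2: ⊤
  node 3: 0
  node 4: ⊤
  node 5: ⊤
  node 6: ⊤
  node 7: 0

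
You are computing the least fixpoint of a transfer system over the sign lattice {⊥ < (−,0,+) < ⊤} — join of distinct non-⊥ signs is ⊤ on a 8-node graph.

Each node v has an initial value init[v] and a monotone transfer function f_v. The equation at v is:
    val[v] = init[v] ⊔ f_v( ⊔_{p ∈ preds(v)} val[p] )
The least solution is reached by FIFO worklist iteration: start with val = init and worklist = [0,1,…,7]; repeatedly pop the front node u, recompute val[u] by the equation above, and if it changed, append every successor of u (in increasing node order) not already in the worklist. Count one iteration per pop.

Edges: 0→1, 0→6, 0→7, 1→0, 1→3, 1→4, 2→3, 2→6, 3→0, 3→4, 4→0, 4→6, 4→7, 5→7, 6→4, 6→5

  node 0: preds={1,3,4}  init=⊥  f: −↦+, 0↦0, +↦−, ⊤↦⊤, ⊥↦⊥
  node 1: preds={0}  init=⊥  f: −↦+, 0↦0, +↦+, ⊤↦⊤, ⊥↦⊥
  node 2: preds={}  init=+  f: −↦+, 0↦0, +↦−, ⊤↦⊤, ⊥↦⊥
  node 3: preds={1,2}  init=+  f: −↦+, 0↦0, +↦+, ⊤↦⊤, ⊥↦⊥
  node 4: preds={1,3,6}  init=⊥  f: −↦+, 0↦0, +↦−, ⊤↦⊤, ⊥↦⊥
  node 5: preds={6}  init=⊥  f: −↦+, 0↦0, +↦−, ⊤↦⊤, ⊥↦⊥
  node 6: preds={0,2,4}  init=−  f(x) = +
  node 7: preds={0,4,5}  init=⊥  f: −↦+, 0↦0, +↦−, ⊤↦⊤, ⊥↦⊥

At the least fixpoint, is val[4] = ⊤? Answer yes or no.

Trace (18 dequeues):
  [1] u=0 | in + | out − | prev ⊥ | push {}
  [2] u=1 | in − | out + | prev ⊥ | push {0}
  [3] u=2 | in ⊥ | out + | ==
  [4] u=3 | in + | out + | ==
  [5] u=4 | in ⊤ | out ⊤ | prev ⊥ | push {}
  [6] u=5 | in − | out + | prev ⊥ | push {}
  [7] u=6 | in ⊤ | out ⊤ | prev − | push {4,5}
  [8] u=7 | in ⊤ | out ⊤ | prev ⊥ | push {}
  [9] u=0 | in ⊤ | out ⊤ | prev − | push {1,6,7}
  [10] u=4 | in ⊤ | out ⊤ | ==
  [11] u=5 | in ⊤ | out ⊤ | prev + | push {}
  [12] u=1 | in ⊤ | out ⊤ | prev + | push {0,3,4}
  [13] u=6 | in ⊤ | out ⊤ | ==
  [14] u=7 | in ⊤ | out ⊤ | ==
  [15] u=0 | in ⊤ | out ⊤ | ==
  [16] u=3 | in ⊤ | out ⊤ | prev + | push {0}
  [17] u=4 | in ⊤ | out ⊤ | ==
  [18] u=0 | in ⊤ | out ⊤ | ==

Converged values:
  [0] ⊤
  [1] ⊤
  [2] +
  [3] ⊤
  [4] ⊤
  [5] ⊤
  [6] ⊤
  [7] ⊤

yes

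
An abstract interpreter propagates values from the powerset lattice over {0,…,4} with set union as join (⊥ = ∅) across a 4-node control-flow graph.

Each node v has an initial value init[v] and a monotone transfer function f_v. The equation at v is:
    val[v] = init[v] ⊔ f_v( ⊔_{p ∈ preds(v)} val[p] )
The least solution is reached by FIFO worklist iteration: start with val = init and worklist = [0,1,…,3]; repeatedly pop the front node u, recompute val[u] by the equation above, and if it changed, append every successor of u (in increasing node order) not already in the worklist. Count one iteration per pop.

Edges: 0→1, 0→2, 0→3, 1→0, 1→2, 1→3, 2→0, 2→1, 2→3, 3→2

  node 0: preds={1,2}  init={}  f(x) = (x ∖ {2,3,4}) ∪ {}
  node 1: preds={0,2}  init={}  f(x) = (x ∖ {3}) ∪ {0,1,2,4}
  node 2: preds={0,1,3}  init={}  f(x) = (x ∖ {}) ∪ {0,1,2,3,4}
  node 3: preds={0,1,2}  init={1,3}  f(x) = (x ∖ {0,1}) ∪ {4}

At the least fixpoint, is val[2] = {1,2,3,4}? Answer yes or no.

no

Trace (8 dequeues):
  [1] u=0 | in {} | out {} | ==
  [2] u=1 | in {} | out {0,1,2,4} | prev {} | push {0}
  [3] u=2 | in {0,1,2,3,4} | out {0,1,2,3,4} | prev {} | push {1}
  [4] u=3 | in {0,1,2,3,4} | out {1,2,3,4} | prev {1,3} | push {2}
  [5] u=0 | in {0,1,2,3,4} | out {0,1} | prev {} | push {3}
  [6] u=1 | in {0,1,2,3,4} | out {0,1,2,4} | ==
  [7] u=2 | in {0,1,2,3,4} | out {0,1,2,3,4} | ==
  [8] u=3 | in {0,1,2,3,4} | out {1,2,3,4} | ==

Converged values:
  [0] {0,1}
  [1] {0,1,2,4}
  [2] {0,1,2,3,4}
  [3] {1,2,3,4}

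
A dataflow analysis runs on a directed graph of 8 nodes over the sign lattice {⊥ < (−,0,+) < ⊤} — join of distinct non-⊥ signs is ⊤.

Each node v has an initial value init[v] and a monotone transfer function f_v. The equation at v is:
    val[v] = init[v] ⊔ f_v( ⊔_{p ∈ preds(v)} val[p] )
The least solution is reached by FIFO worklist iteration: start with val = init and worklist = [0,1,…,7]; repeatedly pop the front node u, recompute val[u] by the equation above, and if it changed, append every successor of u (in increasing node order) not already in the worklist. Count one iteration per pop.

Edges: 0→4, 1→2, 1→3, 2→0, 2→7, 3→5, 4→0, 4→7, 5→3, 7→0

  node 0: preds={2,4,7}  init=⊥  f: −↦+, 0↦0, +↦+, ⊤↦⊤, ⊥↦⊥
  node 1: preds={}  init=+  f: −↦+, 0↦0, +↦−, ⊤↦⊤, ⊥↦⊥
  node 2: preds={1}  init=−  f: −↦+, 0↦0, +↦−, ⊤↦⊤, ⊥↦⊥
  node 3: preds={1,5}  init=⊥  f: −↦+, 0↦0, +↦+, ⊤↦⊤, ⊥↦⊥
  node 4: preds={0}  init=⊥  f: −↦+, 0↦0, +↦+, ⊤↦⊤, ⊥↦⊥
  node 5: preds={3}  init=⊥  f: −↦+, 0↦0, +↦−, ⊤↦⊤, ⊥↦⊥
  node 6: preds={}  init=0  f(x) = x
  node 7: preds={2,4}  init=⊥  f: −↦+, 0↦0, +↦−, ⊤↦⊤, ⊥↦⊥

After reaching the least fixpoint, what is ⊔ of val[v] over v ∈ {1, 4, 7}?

Worklist (15 pops):
  #1 pop 0: in=− → + (was ⊥); enqueue []
  #2 pop 1: in=⊥ → + (no change)
  #3 pop 2: in=+ → − (no change)
  #4 pop 3: in=+ → + (was ⊥); enqueue []
  #5 pop 4: in=+ → + (was ⊥); enqueue [0]
  #6 pop 5: in=+ → − (was ⊥); enqueue [3]
  #7 pop 6: in=⊥ → 0 (no change)
  #8 pop 7: in=⊤ → ⊤ (was ⊥); enqueue []
  #9 pop 0: in=⊤ → ⊤ (was +); enqueue [4]
  #10 pop 3: in=⊤ → ⊤ (was +); enqueue [5]
  #11 pop 4: in=⊤ → ⊤ (was +); enqueue [0,7]
  #12 pop 5: in=⊤ → ⊤ (was −); enqueue [3]
  #13 pop 0: in=⊤ → ⊤ (no change)
  #14 pop 7: in=⊤ → ⊤ (no change)
  #15 pop 3: in=⊤ → ⊤ (no change)

Fixpoint:
  val[0] = ⊤
  val[1] = +
  val[2] = −
  val[3] = ⊤
  val[4] = ⊤
  val[5] = ⊤
  val[6] = 0
  val[7] = ⊤

⊤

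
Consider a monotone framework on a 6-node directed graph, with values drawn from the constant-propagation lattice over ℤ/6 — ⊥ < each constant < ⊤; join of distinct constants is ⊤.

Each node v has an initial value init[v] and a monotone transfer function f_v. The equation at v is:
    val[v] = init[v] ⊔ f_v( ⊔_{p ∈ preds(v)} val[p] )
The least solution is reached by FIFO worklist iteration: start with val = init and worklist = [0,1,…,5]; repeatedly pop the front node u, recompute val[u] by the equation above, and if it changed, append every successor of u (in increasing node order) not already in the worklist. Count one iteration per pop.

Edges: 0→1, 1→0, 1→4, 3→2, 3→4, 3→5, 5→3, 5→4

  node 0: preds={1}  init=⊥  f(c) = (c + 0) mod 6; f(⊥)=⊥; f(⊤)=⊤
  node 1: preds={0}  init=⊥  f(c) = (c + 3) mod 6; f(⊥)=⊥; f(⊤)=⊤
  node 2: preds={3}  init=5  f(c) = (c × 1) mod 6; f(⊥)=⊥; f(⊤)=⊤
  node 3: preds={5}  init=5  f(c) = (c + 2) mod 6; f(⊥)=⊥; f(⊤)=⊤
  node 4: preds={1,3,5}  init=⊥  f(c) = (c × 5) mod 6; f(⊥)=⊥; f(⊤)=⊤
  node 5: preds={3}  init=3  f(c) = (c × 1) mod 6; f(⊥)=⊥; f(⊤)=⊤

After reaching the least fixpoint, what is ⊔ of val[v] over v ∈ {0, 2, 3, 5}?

⊤

Iteration log — 10 steps:
  step 1. node 0  ⊔preds=⊥  new=⊥  stable
  step 2. node 1  ⊔preds=⊥  new=⊥  stable
  step 3. node 2  ⊔preds=5  new=5  stable
  step 4. node 3  ⊔preds=3  new=5  stable
  step 5. node 4  ⊔preds=⊤  new=⊤  old=⊥  +wl: 
  step 6. node 5  ⊔preds=5  new=⊤  old=3  +wl: 3,4
  step 7. node 3  ⊔preds=⊤  new=⊤  old=5  +wl: 2,5
  step 8. node 4  ⊔preds=⊤  new=⊤  stable
  step 9. node 2  ⊔preds=⊤  new=⊤  old=5  +wl: 
  step 10. node 5  ⊔preds=⊤  new=⊤  stable

Least fixpoint reached:
  node 0: ⊥
  node 1: ⊥
  node 2: ⊤
  node 3: ⊤
  node 4: ⊤
  node 5: ⊤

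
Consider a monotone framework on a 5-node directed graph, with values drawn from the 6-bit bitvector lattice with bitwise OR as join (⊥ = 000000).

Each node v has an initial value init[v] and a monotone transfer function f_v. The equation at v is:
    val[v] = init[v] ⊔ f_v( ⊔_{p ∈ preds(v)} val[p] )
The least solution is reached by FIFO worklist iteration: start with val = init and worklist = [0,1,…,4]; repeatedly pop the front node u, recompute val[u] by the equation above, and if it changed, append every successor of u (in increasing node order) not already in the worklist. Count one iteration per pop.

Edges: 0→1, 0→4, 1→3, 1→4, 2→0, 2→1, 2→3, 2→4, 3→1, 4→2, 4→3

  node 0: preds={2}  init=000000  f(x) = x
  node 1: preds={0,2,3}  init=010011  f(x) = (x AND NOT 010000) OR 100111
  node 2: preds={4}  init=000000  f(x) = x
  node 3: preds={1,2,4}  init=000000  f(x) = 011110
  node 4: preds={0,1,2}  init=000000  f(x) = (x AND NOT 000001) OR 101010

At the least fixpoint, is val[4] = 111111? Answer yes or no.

no

Worklist (12 pops):
  #1 pop 0: in=000000 → 000000 (no change)
  #2 pop 1: in=000000 → 110111 (was 010011); enqueue []
  #3 pop 2: in=000000 → 000000 (no change)
  #4 pop 3: in=110111 → 011110 (was 000000); enqueue [1]
  #5 pop 4: in=110111 → 111110 (was 000000); enqueue [2,3]
  #6 pop 1: in=011110 → 111111 (was 110111); enqueue [4]
  #7 pop 2: in=111110 → 111110 (was 000000); enqueue [0,1]
  #8 pop 3: in=111111 → 011110 (no change)
  #9 pop 4: in=111111 → 111110 (no change)
  #10 pop 0: in=111110 → 111110 (was 000000); enqueue [4]
  #11 pop 1: in=111110 → 111111 (no change)
  #12 pop 4: in=111111 → 111110 (no change)

Fixpoint:
  val[0] = 111110
  val[1] = 111111
  val[2] = 111110
  val[3] = 011110
  val[4] = 111110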